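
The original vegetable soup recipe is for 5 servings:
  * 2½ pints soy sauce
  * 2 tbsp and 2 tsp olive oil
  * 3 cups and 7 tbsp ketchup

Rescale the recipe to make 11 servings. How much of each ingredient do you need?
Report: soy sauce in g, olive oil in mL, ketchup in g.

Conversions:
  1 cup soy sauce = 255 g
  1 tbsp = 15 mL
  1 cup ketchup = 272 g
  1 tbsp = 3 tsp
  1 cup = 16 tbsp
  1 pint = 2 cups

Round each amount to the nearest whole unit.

Scaling factor: 11/5 = 2.2.
soy sauce: 2.5 pint × 11/5 × 2 cup/pint × 255 g/cup = 2805 g
olive oil: (2 tbsp + 2 tsp = 8/3 tbsp) × 11/5 × 15 mL/tbsp = 88 mL
ketchup: (3 cup + 7 tbsp = 3.4375 cup) × 11/5 × 272 g/cup = 2057 g

soy sauce: 2805 g; olive oil: 88 mL; ketchup: 2057 g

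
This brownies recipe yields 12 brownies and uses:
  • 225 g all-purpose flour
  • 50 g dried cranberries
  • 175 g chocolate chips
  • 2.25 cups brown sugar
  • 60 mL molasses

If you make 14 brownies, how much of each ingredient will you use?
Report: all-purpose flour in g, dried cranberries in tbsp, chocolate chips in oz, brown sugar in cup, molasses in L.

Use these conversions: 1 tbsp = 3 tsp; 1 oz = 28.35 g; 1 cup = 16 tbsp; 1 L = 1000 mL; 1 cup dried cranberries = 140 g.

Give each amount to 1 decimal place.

Scaling factor: 14/12 = 7/6.
all-purpose flour: 225 g × 7/6 = 262.5 g
dried cranberries: 50 g × 7/6 ÷ 140 g/cup × 16 tbsp/cup ≈ 6.7 tbsp
chocolate chips: 175 g × 7/6 ÷ 28.35 g/oz ≈ 7.2 oz
brown sugar: 2.25 cup × 7/6 ≈ 2.6 cup
molasses: 60 mL × 7/6 ÷ 1000 mL/L ≈ 0.1 L

all-purpose flour: 262.5 g; dried cranberries: 6.7 tbsp; chocolate chips: 7.2 oz; brown sugar: 2.6 cup; molasses: 0.1 L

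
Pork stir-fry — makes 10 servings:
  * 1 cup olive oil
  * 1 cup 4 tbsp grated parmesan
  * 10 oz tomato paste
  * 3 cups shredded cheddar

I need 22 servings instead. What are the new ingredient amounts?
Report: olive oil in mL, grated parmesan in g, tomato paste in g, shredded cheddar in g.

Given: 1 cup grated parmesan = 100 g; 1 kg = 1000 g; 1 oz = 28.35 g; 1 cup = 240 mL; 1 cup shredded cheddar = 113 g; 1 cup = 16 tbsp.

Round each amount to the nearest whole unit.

Scaling factor: 22/10 = 11/5 = 2.2.
olive oil: 1 cup × 11/5 × 240 mL/cup = 528 mL
grated parmesan: (1 cup + 4 tbsp = 1.25 cup) × 11/5 × 100 g/cup = 275 g
tomato paste: 10 oz × 11/5 × 28.35 g/oz ≈ 624 g
shredded cheddar: 3 cup × 11/5 × 113 g/cup ≈ 746 g

olive oil: 528 mL; grated parmesan: 275 g; tomato paste: 624 g; shredded cheddar: 746 g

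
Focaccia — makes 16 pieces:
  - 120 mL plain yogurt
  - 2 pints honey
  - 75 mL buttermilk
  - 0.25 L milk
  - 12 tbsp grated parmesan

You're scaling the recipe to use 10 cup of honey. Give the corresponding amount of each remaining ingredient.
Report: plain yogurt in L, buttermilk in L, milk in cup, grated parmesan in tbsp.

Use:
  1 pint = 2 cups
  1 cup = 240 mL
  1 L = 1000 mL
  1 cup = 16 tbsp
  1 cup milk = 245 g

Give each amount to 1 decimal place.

The original recipe has 4 cup of honey, so the scaling factor is 10 ÷ 4 = 5/2 = 2.5.
plain yogurt: 120 mL × 5/2 ÷ 1000 mL/L = 0.3 L
buttermilk: 75 mL × 5/2 ÷ 1000 mL/L ≈ 0.2 L
milk: 0.25 L × 5/2 × 1000 mL/L ÷ 240 mL/cup ≈ 2.6 cup
grated parmesan: 12 tbsp × 5/2 = 30.0 tbsp

plain yogurt: 0.3 L; buttermilk: 0.2 L; milk: 2.6 cup; grated parmesan: 30.0 tbsp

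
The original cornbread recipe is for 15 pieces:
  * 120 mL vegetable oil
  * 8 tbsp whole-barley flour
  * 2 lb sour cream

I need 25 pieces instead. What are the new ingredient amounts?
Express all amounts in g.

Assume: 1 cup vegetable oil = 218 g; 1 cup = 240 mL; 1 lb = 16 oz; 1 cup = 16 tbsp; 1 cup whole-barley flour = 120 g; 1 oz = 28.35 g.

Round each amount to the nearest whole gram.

vegetable oil: 182 g; whole-barley flour: 100 g; sour cream: 1512 g

Scaling factor: 25/15 = 5/3.
vegetable oil: 120 mL × 5/3 ÷ 240 mL/cup × 218 g/cup ≈ 182 g
whole-barley flour: 8 tbsp × 5/3 ÷ 16 tbsp/cup × 120 g/cup = 100 g
sour cream: 2 lb × 5/3 × 16 oz/lb × 28.35 g/oz = 1512 g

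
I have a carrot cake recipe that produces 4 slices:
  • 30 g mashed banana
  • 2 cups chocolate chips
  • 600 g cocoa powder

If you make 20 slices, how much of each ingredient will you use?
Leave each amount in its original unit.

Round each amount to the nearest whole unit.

mashed banana: 150 g; chocolate chips: 10 cup; cocoa powder: 3000 g

Scaling factor: 20/4 = 5.
mashed banana: 30 g × 5 = 150 g
chocolate chips: 2 cup × 5 = 10 cup
cocoa powder: 600 g × 5 = 3000 g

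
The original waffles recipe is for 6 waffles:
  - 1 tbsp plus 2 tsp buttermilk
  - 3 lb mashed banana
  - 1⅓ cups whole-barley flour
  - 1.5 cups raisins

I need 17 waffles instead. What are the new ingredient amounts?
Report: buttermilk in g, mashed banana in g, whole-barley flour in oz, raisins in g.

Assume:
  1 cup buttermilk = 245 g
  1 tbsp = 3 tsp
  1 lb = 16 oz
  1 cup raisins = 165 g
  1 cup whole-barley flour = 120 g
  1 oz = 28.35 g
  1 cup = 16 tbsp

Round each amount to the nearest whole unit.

buttermilk: 72 g; mashed banana: 3856 g; whole-barley flour: 16 oz; raisins: 701 g

Scaling factor: 17/6.
buttermilk: (1 tbsp + 2 tsp = 5/3 tbsp) × 17/6 ÷ 16 tbsp/cup × 245 g/cup ≈ 72 g
mashed banana: 3 lb × 17/6 × 16 oz/lb × 28.35 g/oz ≈ 3856 g
whole-barley flour: 4/3 cup × 17/6 × 120 g/cup ÷ 28.35 g/oz ≈ 16 oz
raisins: 1.5 cup × 17/6 × 165 g/cup ≈ 701 g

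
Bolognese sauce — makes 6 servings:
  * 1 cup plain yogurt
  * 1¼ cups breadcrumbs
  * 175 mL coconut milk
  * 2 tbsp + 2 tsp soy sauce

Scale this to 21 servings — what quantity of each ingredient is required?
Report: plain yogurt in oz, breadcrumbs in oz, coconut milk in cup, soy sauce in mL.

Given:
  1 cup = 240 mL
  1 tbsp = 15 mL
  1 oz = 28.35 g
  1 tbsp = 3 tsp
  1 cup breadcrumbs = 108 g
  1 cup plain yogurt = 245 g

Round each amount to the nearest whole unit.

Scaling factor: 21/6 = 7/2 = 3.5.
plain yogurt: 1 cup × 7/2 × 245 g/cup ÷ 28.35 g/oz ≈ 30 oz
breadcrumbs: 1.25 cup × 7/2 × 108 g/cup ÷ 28.35 g/oz ≈ 17 oz
coconut milk: 175 mL × 7/2 ÷ 240 mL/cup ≈ 3 cup
soy sauce: (2 tbsp + 2 tsp = 8/3 tbsp) × 7/2 × 15 mL/tbsp = 140 mL

plain yogurt: 30 oz; breadcrumbs: 17 oz; coconut milk: 3 cup; soy sauce: 140 mL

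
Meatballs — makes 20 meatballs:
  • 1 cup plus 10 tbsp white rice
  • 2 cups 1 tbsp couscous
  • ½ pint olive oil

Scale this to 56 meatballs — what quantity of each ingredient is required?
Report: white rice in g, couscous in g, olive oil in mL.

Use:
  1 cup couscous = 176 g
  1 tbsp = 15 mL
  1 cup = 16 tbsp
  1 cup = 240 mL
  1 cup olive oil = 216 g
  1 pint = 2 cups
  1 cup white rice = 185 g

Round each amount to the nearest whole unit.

white rice: 842 g; couscous: 1016 g; olive oil: 672 mL

Scaling factor: 56/20 = 14/5 = 2.8.
white rice: (1 cup + 10 tbsp = 1.625 cup) × 14/5 × 185 g/cup ≈ 842 g
couscous: (2 cup + 1 tbsp = 2.0625 cup) × 14/5 × 176 g/cup ≈ 1016 g
olive oil: 0.5 pint × 14/5 × 2 cup/pint × 240 mL/cup = 672 mL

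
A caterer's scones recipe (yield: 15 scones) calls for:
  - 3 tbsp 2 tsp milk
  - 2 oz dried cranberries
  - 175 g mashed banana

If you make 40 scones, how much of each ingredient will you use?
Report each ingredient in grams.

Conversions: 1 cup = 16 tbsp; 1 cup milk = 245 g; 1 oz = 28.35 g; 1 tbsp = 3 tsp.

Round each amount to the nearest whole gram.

Scaling factor: 40/15 = 8/3.
milk: (3 tbsp + 2 tsp = 11/3 tbsp) × 8/3 ÷ 16 tbsp/cup × 245 g/cup ≈ 150 g
dried cranberries: 2 oz × 8/3 × 28.35 g/oz ≈ 151 g
mashed banana: 175 g × 8/3 ≈ 467 g

milk: 150 g; dried cranberries: 151 g; mashed banana: 467 g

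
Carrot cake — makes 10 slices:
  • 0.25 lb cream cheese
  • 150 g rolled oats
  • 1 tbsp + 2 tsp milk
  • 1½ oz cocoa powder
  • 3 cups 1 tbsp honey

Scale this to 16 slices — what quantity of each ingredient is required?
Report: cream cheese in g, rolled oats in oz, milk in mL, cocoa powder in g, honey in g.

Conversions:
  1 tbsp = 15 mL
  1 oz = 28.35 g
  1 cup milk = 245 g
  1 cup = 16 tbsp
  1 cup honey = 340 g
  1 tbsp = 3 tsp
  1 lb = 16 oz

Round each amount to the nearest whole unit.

Scaling factor: 16/10 = 8/5 = 1.6.
cream cheese: 0.25 lb × 8/5 × 16 oz/lb × 28.35 g/oz ≈ 181 g
rolled oats: 150 g × 8/5 ÷ 28.35 g/oz ≈ 8 oz
milk: (1 tbsp + 2 tsp = 5/3 tbsp) × 8/5 × 15 mL/tbsp = 40 mL
cocoa powder: 1.5 oz × 8/5 × 28.35 g/oz ≈ 68 g
honey: (3 cup + 1 tbsp = 3.0625 cup) × 8/5 × 340 g/cup = 1666 g

cream cheese: 181 g; rolled oats: 8 oz; milk: 40 mL; cocoa powder: 68 g; honey: 1666 g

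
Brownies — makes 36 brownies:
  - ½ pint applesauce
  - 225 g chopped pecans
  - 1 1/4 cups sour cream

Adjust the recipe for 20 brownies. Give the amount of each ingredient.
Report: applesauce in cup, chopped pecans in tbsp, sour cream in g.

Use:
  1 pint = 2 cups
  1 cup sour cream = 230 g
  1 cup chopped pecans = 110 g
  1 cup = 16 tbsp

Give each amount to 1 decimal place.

applesauce: 0.6 cup; chopped pecans: 18.2 tbsp; sour cream: 159.7 g

Scaling factor: 20/36 = 5/9.
applesauce: 0.5 pint × 5/9 × 2 cup/pint ≈ 0.6 cup
chopped pecans: 225 g × 5/9 ÷ 110 g/cup × 16 tbsp/cup ≈ 18.2 tbsp
sour cream: 1.25 cup × 5/9 × 230 g/cup ≈ 159.7 g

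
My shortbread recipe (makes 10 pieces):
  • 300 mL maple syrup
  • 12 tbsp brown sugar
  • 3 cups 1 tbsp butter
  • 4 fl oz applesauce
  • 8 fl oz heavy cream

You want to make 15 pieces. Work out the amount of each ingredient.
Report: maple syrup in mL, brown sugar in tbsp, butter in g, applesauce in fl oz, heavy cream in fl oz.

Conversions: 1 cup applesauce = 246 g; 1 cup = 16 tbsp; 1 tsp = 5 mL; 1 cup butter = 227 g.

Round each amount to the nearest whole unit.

maple syrup: 450 mL; brown sugar: 18 tbsp; butter: 1043 g; applesauce: 6 fl oz; heavy cream: 12 fl oz

Scaling factor: 15/10 = 3/2 = 1.5.
maple syrup: 300 mL × 3/2 = 450 mL
brown sugar: 12 tbsp × 3/2 = 18 tbsp
butter: (3 cup + 1 tbsp = 3.0625 cup) × 3/2 × 227 g/cup ≈ 1043 g
applesauce: 4 fl oz × 3/2 = 6 fl oz
heavy cream: 8 fl oz × 3/2 = 12 fl oz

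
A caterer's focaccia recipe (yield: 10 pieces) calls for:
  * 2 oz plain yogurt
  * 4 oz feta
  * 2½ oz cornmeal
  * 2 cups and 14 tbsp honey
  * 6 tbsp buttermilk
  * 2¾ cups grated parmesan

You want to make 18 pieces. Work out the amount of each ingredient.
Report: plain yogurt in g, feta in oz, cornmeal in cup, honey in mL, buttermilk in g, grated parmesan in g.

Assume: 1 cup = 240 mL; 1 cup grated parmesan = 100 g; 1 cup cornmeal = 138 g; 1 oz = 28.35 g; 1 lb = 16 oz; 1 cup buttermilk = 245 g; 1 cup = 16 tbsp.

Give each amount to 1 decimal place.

Scaling factor: 18/10 = 9/5 = 1.8.
plain yogurt: 2 oz × 9/5 × 28.35 g/oz ≈ 102.1 g
feta: 4 oz × 9/5 = 7.2 oz
cornmeal: 2.5 oz × 9/5 × 28.35 g/oz ÷ 138 g/cup ≈ 0.9 cup
honey: (2 cup + 14 tbsp = 2.875 cup) × 9/5 × 240 mL/cup = 1242.0 mL
buttermilk: 6 tbsp × 9/5 ÷ 16 tbsp/cup × 245 g/cup ≈ 165.4 g
grated parmesan: 2.75 cup × 9/5 × 100 g/cup = 495.0 g

plain yogurt: 102.1 g; feta: 7.2 oz; cornmeal: 0.9 cup; honey: 1242.0 mL; buttermilk: 165.4 g; grated parmesan: 495.0 g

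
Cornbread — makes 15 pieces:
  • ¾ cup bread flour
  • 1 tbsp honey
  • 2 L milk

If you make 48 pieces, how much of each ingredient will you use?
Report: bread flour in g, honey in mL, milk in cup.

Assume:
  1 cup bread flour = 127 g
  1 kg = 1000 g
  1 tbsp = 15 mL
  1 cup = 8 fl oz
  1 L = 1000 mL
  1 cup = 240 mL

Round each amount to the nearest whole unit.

bread flour: 305 g; honey: 48 mL; milk: 27 cup

Scaling factor: 48/15 = 16/5 = 3.2.
bread flour: 0.75 cup × 16/5 × 127 g/cup ≈ 305 g
honey: 1 tbsp × 16/5 × 15 mL/tbsp = 48 mL
milk: 2 L × 16/5 × 1000 mL/L ÷ 240 mL/cup ≈ 27 cup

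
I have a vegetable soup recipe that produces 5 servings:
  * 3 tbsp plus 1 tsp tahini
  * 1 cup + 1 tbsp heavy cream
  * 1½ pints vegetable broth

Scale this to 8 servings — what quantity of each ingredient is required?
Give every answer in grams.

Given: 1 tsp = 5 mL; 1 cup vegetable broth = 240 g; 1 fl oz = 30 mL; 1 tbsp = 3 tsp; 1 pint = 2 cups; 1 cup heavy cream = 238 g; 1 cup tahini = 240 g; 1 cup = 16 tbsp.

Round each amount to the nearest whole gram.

tahini: 80 g; heavy cream: 405 g; vegetable broth: 1152 g

Scaling factor: 8/5 = 1.6.
tahini: (3 tbsp + 1 tsp = 10/3 tbsp) × 8/5 ÷ 16 tbsp/cup × 240 g/cup = 80 g
heavy cream: (1 cup + 1 tbsp = 1.0625 cup) × 8/5 × 238 g/cup ≈ 405 g
vegetable broth: 1.5 pint × 8/5 × 2 cup/pint × 240 g/cup = 1152 g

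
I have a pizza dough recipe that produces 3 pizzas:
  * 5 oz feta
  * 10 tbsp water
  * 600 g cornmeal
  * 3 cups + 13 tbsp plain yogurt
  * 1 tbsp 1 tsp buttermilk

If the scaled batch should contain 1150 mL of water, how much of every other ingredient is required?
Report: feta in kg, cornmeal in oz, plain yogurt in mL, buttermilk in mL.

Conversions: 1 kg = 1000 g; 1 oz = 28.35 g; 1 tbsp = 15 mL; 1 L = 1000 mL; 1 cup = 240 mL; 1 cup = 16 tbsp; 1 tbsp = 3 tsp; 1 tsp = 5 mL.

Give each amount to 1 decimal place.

feta: 1.1 kg; cornmeal: 162.3 oz; plain yogurt: 7015.0 mL; buttermilk: 153.3 mL

The original recipe has 150 mL of water, so the scaling factor is 1150 ÷ 150 = 23/3.
feta: 5 oz × 23/3 × 28.35 g/oz ÷ 1000 g/kg ≈ 1.1 kg
cornmeal: 600 g × 23/3 ÷ 28.35 g/oz ≈ 162.3 oz
plain yogurt: (3 cup + 13 tbsp = 3.8125 cup) × 23/3 × 240 mL/cup = 7015.0 mL
buttermilk: (1 tbsp + 1 tsp = 4/3 tbsp) × 23/3 × 15 mL/tbsp ≈ 153.3 mL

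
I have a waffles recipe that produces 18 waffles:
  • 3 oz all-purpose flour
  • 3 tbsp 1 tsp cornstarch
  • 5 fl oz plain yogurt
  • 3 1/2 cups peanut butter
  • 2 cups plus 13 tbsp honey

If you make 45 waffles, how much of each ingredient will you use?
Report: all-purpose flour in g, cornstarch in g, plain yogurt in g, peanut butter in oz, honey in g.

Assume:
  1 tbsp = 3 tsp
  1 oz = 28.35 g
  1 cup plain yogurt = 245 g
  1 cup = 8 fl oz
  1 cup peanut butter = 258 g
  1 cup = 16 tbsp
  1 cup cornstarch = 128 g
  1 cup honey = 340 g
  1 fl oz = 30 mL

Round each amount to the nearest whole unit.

all-purpose flour: 213 g; cornstarch: 67 g; plain yogurt: 383 g; peanut butter: 80 oz; honey: 2391 g

Scaling factor: 45/18 = 5/2 = 2.5.
all-purpose flour: 3 oz × 5/2 × 28.35 g/oz ≈ 213 g
cornstarch: (3 tbsp + 1 tsp = 10/3 tbsp) × 5/2 ÷ 16 tbsp/cup × 128 g/cup ≈ 67 g
plain yogurt: 5 fl oz × 5/2 ÷ 8 fl oz/cup × 245 g/cup ≈ 383 g
peanut butter: 3.5 cup × 5/2 × 258 g/cup ÷ 28.35 g/oz ≈ 80 oz
honey: (2 cup + 13 tbsp = 2.8125 cup) × 5/2 × 340 g/cup ≈ 2391 g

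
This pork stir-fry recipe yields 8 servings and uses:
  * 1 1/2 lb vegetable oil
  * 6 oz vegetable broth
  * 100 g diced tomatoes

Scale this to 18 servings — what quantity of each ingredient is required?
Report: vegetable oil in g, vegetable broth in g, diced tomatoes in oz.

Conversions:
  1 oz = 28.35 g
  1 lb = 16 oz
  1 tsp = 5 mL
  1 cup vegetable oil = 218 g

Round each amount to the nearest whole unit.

vegetable oil: 1531 g; vegetable broth: 383 g; diced tomatoes: 8 oz

Scaling factor: 18/8 = 9/4 = 2.25.
vegetable oil: 1.5 lb × 9/4 × 16 oz/lb × 28.35 g/oz ≈ 1531 g
vegetable broth: 6 oz × 9/4 × 28.35 g/oz ≈ 383 g
diced tomatoes: 100 g × 9/4 ÷ 28.35 g/oz ≈ 8 oz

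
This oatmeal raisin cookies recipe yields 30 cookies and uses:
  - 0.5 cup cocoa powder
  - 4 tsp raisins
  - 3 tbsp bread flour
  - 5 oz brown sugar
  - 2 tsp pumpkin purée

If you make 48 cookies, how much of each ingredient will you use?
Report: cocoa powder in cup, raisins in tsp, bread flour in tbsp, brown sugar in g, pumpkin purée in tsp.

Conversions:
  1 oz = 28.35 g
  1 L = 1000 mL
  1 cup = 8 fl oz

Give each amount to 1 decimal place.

cocoa powder: 0.8 cup; raisins: 6.4 tsp; bread flour: 4.8 tbsp; brown sugar: 226.8 g; pumpkin purée: 3.2 tsp

Scaling factor: 48/30 = 8/5 = 1.6.
cocoa powder: 0.5 cup × 8/5 = 0.8 cup
raisins: 4 tsp × 8/5 = 6.4 tsp
bread flour: 3 tbsp × 8/5 = 4.8 tbsp
brown sugar: 5 oz × 8/5 × 28.35 g/oz = 226.8 g
pumpkin purée: 2 tsp × 8/5 = 3.2 tsp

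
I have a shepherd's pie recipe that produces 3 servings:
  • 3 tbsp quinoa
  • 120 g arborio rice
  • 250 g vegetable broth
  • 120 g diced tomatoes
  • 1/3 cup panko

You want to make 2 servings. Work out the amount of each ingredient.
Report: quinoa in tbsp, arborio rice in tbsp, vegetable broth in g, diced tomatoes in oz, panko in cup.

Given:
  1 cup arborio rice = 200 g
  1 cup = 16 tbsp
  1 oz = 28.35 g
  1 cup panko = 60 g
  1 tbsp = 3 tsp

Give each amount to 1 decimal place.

quinoa: 2.0 tbsp; arborio rice: 6.4 tbsp; vegetable broth: 166.7 g; diced tomatoes: 2.8 oz; panko: 0.2 cup

Scaling factor: 2/3.
quinoa: 3 tbsp × 2/3 = 2.0 tbsp
arborio rice: 120 g × 2/3 ÷ 200 g/cup × 16 tbsp/cup = 6.4 tbsp
vegetable broth: 250 g × 2/3 ≈ 166.7 g
diced tomatoes: 120 g × 2/3 ÷ 28.35 g/oz ≈ 2.8 oz
panko: 1/3 cup × 2/3 ≈ 0.2 cup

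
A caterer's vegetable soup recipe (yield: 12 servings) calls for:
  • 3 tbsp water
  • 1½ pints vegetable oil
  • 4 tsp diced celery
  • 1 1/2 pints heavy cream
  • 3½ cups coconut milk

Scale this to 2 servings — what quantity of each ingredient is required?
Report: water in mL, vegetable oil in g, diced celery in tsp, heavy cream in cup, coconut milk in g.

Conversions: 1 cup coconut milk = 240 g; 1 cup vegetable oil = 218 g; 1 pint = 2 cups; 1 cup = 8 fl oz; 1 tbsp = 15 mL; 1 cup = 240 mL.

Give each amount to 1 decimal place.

water: 7.5 mL; vegetable oil: 109.0 g; diced celery: 0.7 tsp; heavy cream: 0.5 cup; coconut milk: 140.0 g

Scaling factor: 2/12 = 1/6.
water: 3 tbsp × 1/6 × 15 mL/tbsp = 7.5 mL
vegetable oil: 1.5 pint × 1/6 × 2 cup/pint × 218 g/cup = 109.0 g
diced celery: 4 tsp × 1/6 ≈ 0.7 tsp
heavy cream: 1.5 pint × 1/6 × 2 cup/pint = 0.5 cup
coconut milk: 3.5 cup × 1/6 × 240 g/cup = 140.0 g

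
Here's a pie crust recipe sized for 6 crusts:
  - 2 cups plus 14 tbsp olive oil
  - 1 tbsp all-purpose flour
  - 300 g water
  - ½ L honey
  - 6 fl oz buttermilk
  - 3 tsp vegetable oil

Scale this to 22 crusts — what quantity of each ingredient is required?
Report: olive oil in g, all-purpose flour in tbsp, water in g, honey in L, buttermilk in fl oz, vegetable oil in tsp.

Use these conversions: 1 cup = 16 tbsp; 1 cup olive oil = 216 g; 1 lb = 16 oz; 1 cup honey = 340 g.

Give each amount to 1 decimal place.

olive oil: 2277.0 g; all-purpose flour: 3.7 tbsp; water: 1100.0 g; honey: 1.8 L; buttermilk: 22.0 fl oz; vegetable oil: 11.0 tsp

Scaling factor: 22/6 = 11/3.
olive oil: (2 cup + 14 tbsp = 2.875 cup) × 11/3 × 216 g/cup = 2277.0 g
all-purpose flour: 1 tbsp × 11/3 ≈ 3.7 tbsp
water: 300 g × 11/3 = 1100.0 g
honey: 0.5 L × 11/3 ≈ 1.8 L
buttermilk: 6 fl oz × 11/3 = 22.0 fl oz
vegetable oil: 3 tsp × 11/3 = 11.0 tsp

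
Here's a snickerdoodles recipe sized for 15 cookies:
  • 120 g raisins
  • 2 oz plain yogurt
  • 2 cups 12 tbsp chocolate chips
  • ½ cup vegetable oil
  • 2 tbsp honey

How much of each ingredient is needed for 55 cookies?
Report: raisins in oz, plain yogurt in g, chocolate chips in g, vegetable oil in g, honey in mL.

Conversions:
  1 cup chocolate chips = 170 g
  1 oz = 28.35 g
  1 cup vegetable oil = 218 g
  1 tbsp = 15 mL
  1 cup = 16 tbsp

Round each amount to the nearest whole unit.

Scaling factor: 55/15 = 11/3.
raisins: 120 g × 11/3 ÷ 28.35 g/oz ≈ 16 oz
plain yogurt: 2 oz × 11/3 × 28.35 g/oz ≈ 208 g
chocolate chips: (2 cup + 12 tbsp = 2.75 cup) × 11/3 × 170 g/cup ≈ 1714 g
vegetable oil: 0.5 cup × 11/3 × 218 g/cup ≈ 400 g
honey: 2 tbsp × 11/3 × 15 mL/tbsp = 110 mL

raisins: 16 oz; plain yogurt: 208 g; chocolate chips: 1714 g; vegetable oil: 400 g; honey: 110 mL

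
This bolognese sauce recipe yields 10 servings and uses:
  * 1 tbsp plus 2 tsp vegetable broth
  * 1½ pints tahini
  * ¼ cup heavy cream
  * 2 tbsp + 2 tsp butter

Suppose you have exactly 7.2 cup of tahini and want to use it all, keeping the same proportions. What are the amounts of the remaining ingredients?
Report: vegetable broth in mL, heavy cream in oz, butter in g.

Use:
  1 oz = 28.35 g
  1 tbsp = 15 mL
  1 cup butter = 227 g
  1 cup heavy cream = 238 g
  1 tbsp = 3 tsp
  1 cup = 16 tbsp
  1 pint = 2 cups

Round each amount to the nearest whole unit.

The original recipe has 3 cup of tahini, so the scaling factor is 7.2 ÷ 3 = 12/5 = 2.4.
vegetable broth: (1 tbsp + 2 tsp = 5/3 tbsp) × 12/5 × 15 mL/tbsp = 60 mL
heavy cream: 0.25 cup × 12/5 × 238 g/cup ÷ 28.35 g/oz ≈ 5 oz
butter: (2 tbsp + 2 tsp = 8/3 tbsp) × 12/5 ÷ 16 tbsp/cup × 227 g/cup ≈ 91 g

vegetable broth: 60 mL; heavy cream: 5 oz; butter: 91 g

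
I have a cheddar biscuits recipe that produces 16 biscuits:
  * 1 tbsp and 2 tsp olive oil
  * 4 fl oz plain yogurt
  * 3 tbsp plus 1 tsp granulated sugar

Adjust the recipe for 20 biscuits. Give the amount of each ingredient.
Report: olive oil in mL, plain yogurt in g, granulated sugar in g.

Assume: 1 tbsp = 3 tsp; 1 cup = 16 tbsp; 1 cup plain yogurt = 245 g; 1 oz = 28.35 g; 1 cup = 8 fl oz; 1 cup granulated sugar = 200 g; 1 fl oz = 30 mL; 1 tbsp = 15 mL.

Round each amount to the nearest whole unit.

Scaling factor: 20/16 = 5/4 = 1.25.
olive oil: (1 tbsp + 2 tsp = 5/3 tbsp) × 5/4 × 15 mL/tbsp ≈ 31 mL
plain yogurt: 4 fl oz × 5/4 ÷ 8 fl oz/cup × 245 g/cup ≈ 153 g
granulated sugar: (3 tbsp + 1 tsp = 10/3 tbsp) × 5/4 ÷ 16 tbsp/cup × 200 g/cup ≈ 52 g

olive oil: 31 mL; plain yogurt: 153 g; granulated sugar: 52 g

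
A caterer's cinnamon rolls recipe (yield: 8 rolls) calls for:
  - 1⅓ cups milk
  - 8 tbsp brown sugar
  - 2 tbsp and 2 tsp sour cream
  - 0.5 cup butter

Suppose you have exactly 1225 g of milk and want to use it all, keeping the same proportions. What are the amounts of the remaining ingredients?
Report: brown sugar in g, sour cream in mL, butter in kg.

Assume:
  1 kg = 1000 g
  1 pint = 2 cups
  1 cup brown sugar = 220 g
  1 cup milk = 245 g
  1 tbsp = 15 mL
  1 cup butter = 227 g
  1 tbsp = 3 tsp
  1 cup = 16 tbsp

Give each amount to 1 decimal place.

The original recipe has 980/3 g of milk, so the scaling factor is 1225 ÷ 980/3 = 15/4 = 3.75.
brown sugar: 8 tbsp × 15/4 ÷ 16 tbsp/cup × 220 g/cup = 412.5 g
sour cream: (2 tbsp + 2 tsp = 8/3 tbsp) × 15/4 × 15 mL/tbsp = 150.0 mL
butter: 0.5 cup × 15/4 × 227 g/cup ÷ 1000 g/kg ≈ 0.4 kg

brown sugar: 412.5 g; sour cream: 150.0 mL; butter: 0.4 kg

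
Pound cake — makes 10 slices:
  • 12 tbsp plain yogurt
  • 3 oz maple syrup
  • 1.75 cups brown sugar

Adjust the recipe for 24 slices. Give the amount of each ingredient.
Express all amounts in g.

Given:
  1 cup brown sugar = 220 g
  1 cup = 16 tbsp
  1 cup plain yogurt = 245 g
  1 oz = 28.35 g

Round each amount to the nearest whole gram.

plain yogurt: 441 g; maple syrup: 204 g; brown sugar: 924 g

Scaling factor: 24/10 = 12/5 = 2.4.
plain yogurt: 12 tbsp × 12/5 ÷ 16 tbsp/cup × 245 g/cup = 441 g
maple syrup: 3 oz × 12/5 × 28.35 g/oz ≈ 204 g
brown sugar: 1.75 cup × 12/5 × 220 g/cup = 924 g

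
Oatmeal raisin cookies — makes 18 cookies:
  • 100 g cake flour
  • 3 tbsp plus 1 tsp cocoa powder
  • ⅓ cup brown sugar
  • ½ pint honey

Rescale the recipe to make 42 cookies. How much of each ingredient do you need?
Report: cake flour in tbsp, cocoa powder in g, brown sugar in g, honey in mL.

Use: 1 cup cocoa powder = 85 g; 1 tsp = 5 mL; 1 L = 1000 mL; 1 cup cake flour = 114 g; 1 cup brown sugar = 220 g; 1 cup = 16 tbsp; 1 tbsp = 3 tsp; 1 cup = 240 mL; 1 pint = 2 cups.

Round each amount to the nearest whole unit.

Scaling factor: 42/18 = 7/3.
cake flour: 100 g × 7/3 ÷ 114 g/cup × 16 tbsp/cup ≈ 33 tbsp
cocoa powder: (3 tbsp + 1 tsp = 10/3 tbsp) × 7/3 ÷ 16 tbsp/cup × 85 g/cup ≈ 41 g
brown sugar: 1/3 cup × 7/3 × 220 g/cup ≈ 171 g
honey: 0.5 pint × 7/3 × 2 cup/pint × 240 mL/cup = 560 mL

cake flour: 33 tbsp; cocoa powder: 41 g; brown sugar: 171 g; honey: 560 mL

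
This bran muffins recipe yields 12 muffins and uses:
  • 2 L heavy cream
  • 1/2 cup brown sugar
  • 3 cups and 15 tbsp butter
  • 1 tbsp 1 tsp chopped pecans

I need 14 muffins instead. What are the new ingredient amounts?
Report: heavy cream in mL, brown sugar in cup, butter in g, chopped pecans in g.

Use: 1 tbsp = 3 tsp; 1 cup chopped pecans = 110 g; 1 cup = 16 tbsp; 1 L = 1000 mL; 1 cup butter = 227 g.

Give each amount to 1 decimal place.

heavy cream: 2333.3 mL; brown sugar: 0.6 cup; butter: 1042.8 g; chopped pecans: 10.7 g

Scaling factor: 14/12 = 7/6.
heavy cream: 2 L × 7/6 × 1000 mL/L ≈ 2333.3 mL
brown sugar: 0.5 cup × 7/6 ≈ 0.6 cup
butter: (3 cup + 15 tbsp = 3.9375 cup) × 7/6 × 227 g/cup ≈ 1042.8 g
chopped pecans: (1 tbsp + 1 tsp = 4/3 tbsp) × 7/6 ÷ 16 tbsp/cup × 110 g/cup ≈ 10.7 g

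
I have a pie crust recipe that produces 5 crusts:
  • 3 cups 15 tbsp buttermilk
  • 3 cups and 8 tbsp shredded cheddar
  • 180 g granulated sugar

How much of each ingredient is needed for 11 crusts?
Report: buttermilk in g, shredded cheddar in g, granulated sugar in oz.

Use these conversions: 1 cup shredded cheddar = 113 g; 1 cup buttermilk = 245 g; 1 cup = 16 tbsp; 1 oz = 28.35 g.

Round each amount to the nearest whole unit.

Scaling factor: 11/5 = 2.2.
buttermilk: (3 cup + 15 tbsp = 3.9375 cup) × 11/5 × 245 g/cup ≈ 2122 g
shredded cheddar: (3 cup + 8 tbsp = 3.5 cup) × 11/5 × 113 g/cup ≈ 870 g
granulated sugar: 180 g × 11/5 ÷ 28.35 g/oz ≈ 14 oz

buttermilk: 2122 g; shredded cheddar: 870 g; granulated sugar: 14 oz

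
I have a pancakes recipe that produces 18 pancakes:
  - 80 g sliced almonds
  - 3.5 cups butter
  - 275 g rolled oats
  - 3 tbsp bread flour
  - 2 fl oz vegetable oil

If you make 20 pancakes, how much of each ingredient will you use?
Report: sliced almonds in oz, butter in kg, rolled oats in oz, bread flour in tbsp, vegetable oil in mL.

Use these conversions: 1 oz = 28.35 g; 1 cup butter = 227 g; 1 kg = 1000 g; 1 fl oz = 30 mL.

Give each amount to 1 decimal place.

sliced almonds: 3.1 oz; butter: 0.9 kg; rolled oats: 10.8 oz; bread flour: 3.3 tbsp; vegetable oil: 66.7 mL

Scaling factor: 20/18 = 10/9.
sliced almonds: 80 g × 10/9 ÷ 28.35 g/oz ≈ 3.1 oz
butter: 3.5 cup × 10/9 × 227 g/cup ÷ 1000 g/kg ≈ 0.9 kg
rolled oats: 275 g × 10/9 ÷ 28.35 g/oz ≈ 10.8 oz
bread flour: 3 tbsp × 10/9 ≈ 3.3 tbsp
vegetable oil: 2 fl oz × 10/9 × 30 mL/fl oz ≈ 66.7 mL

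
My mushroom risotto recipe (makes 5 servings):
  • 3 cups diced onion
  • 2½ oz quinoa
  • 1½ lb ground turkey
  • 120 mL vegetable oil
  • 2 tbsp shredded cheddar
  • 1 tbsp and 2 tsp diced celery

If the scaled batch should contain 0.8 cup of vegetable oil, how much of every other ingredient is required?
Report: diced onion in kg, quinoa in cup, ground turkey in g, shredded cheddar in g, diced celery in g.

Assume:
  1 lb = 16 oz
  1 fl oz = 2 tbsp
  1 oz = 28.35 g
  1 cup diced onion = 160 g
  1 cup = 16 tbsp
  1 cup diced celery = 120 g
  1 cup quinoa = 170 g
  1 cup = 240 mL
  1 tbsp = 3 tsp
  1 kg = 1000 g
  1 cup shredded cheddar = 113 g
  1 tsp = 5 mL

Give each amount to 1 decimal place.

diced onion: 0.8 kg; quinoa: 0.7 cup; ground turkey: 1088.6 g; shredded cheddar: 22.6 g; diced celery: 20.0 g

The original recipe has 0.5 cup of vegetable oil, so the scaling factor is 0.8 ÷ 0.5 = 8/5 = 1.6.
diced onion: 3 cup × 8/5 × 160 g/cup ÷ 1000 g/kg ≈ 0.8 kg
quinoa: 2.5 oz × 8/5 × 28.35 g/oz ÷ 170 g/cup ≈ 0.7 cup
ground turkey: 1.5 lb × 8/5 × 16 oz/lb × 28.35 g/oz ≈ 1088.6 g
shredded cheddar: 2 tbsp × 8/5 ÷ 16 tbsp/cup × 113 g/cup = 22.6 g
diced celery: (1 tbsp + 2 tsp = 5/3 tbsp) × 8/5 ÷ 16 tbsp/cup × 120 g/cup = 20.0 g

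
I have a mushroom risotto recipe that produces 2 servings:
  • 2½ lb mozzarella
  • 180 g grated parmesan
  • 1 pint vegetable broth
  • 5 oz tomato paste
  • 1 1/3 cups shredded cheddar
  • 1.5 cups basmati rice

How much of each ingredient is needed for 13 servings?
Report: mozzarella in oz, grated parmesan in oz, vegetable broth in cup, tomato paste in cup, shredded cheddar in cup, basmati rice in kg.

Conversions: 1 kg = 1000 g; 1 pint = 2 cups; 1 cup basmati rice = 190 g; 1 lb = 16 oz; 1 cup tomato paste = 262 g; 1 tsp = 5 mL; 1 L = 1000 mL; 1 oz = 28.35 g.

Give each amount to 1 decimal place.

mozzarella: 260.0 oz; grated parmesan: 41.3 oz; vegetable broth: 13.0 cup; tomato paste: 3.5 cup; shredded cheddar: 8.7 cup; basmati rice: 1.9 kg

Scaling factor: 13/2 = 6.5.
mozzarella: 2.5 lb × 13/2 × 16 oz/lb = 260.0 oz
grated parmesan: 180 g × 13/2 ÷ 28.35 g/oz ≈ 41.3 oz
vegetable broth: 1 pint × 13/2 × 2 cup/pint = 13.0 cup
tomato paste: 5 oz × 13/2 × 28.35 g/oz ÷ 262 g/cup ≈ 3.5 cup
shredded cheddar: 4/3 cup × 13/2 ≈ 8.7 cup
basmati rice: 1.5 cup × 13/2 × 190 g/cup ÷ 1000 g/kg ≈ 1.9 kg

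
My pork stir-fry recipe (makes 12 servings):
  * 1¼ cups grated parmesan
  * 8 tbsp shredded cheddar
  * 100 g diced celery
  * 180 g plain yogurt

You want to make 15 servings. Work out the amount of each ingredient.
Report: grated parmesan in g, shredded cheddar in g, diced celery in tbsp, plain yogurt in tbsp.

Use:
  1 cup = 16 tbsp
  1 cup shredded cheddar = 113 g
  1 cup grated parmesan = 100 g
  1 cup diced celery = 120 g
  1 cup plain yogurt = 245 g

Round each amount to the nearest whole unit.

Scaling factor: 15/12 = 5/4 = 1.25.
grated parmesan: 1.25 cup × 5/4 × 100 g/cup ≈ 156 g
shredded cheddar: 8 tbsp × 5/4 ÷ 16 tbsp/cup × 113 g/cup ≈ 71 g
diced celery: 100 g × 5/4 ÷ 120 g/cup × 16 tbsp/cup ≈ 17 tbsp
plain yogurt: 180 g × 5/4 ÷ 245 g/cup × 16 tbsp/cup ≈ 15 tbsp

grated parmesan: 156 g; shredded cheddar: 71 g; diced celery: 17 tbsp; plain yogurt: 15 tbsp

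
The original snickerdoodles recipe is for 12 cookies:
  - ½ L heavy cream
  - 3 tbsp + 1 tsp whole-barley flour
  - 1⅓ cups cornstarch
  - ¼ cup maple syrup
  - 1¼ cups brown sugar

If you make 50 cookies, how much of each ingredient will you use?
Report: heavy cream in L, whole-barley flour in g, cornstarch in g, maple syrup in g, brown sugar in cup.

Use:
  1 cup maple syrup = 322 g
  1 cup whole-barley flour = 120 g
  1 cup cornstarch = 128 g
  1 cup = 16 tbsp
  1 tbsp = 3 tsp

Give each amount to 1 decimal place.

Scaling factor: 50/12 = 25/6.
heavy cream: 0.5 L × 25/6 ≈ 2.1 L
whole-barley flour: (3 tbsp + 1 tsp = 10/3 tbsp) × 25/6 ÷ 16 tbsp/cup × 120 g/cup ≈ 104.2 g
cornstarch: 4/3 cup × 25/6 × 128 g/cup ≈ 711.1 g
maple syrup: 0.25 cup × 25/6 × 322 g/cup ≈ 335.4 g
brown sugar: 1.25 cup × 25/6 ≈ 5.2 cup

heavy cream: 2.1 L; whole-barley flour: 104.2 g; cornstarch: 711.1 g; maple syrup: 335.4 g; brown sugar: 5.2 cup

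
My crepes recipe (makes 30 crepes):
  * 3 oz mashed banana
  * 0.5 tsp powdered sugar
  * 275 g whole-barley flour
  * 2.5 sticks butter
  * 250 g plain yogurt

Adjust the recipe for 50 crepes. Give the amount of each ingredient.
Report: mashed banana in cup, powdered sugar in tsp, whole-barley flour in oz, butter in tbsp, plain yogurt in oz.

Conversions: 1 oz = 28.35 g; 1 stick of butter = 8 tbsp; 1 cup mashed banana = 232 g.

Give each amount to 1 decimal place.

mashed banana: 0.6 cup; powdered sugar: 0.8 tsp; whole-barley flour: 16.2 oz; butter: 33.3 tbsp; plain yogurt: 14.7 oz

Scaling factor: 50/30 = 5/3.
mashed banana: 3 oz × 5/3 × 28.35 g/oz ÷ 232 g/cup ≈ 0.6 cup
powdered sugar: 0.5 tsp × 5/3 ≈ 0.8 tsp
whole-barley flour: 275 g × 5/3 ÷ 28.35 g/oz ≈ 16.2 oz
butter: 2.5 stick × 5/3 × 8 tbsp/stick ≈ 33.3 tbsp
plain yogurt: 250 g × 5/3 ÷ 28.35 g/oz ≈ 14.7 oz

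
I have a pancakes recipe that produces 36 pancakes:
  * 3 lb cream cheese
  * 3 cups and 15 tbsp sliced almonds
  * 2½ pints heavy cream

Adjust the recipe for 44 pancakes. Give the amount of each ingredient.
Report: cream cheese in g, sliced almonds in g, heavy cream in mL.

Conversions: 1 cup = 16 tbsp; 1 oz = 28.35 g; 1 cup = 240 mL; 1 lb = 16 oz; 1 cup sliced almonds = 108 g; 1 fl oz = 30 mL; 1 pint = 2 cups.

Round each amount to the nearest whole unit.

Scaling factor: 44/36 = 11/9.
cream cheese: 3 lb × 11/9 × 16 oz/lb × 28.35 g/oz ≈ 1663 g
sliced almonds: (3 cup + 15 tbsp = 3.9375 cup) × 11/9 × 108 g/cup ≈ 520 g
heavy cream: 2.5 pint × 11/9 × 2 cup/pint × 240 mL/cup ≈ 1467 mL

cream cheese: 1663 g; sliced almonds: 520 g; heavy cream: 1467 mL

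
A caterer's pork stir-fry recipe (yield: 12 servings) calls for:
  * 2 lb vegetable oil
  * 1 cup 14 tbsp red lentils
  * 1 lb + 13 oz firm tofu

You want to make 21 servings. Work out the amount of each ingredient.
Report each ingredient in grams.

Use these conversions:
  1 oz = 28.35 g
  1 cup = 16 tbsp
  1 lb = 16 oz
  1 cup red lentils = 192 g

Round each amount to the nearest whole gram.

vegetable oil: 1588 g; red lentils: 630 g; firm tofu: 1439 g

Scaling factor: 21/12 = 7/4 = 1.75.
vegetable oil: 2 lb × 7/4 × 16 oz/lb × 28.35 g/oz ≈ 1588 g
red lentils: (1 cup + 14 tbsp = 1.875 cup) × 7/4 × 192 g/cup = 630 g
firm tofu: (1 lb + 13 oz = 1.8125 lb) × 7/4 × 16 oz/lb × 28.35 g/oz ≈ 1439 g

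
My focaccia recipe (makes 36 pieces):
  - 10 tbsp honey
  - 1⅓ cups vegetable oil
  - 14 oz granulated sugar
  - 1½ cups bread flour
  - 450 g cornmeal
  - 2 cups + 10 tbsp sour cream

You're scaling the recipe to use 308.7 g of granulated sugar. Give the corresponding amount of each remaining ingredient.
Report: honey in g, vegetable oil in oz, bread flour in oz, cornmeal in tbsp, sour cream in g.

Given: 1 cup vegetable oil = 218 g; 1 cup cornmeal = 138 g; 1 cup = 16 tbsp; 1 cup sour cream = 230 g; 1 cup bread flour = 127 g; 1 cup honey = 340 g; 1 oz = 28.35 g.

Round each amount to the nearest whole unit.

The original recipe has 396.9 g of granulated sugar, so the scaling factor is 308.7 ÷ 396.9 = 7/9.
honey: 10 tbsp × 7/9 ÷ 16 tbsp/cup × 340 g/cup ≈ 165 g
vegetable oil: 4/3 cup × 7/9 × 218 g/cup ÷ 28.35 g/oz ≈ 8 oz
bread flour: 1.5 cup × 7/9 × 127 g/cup ÷ 28.35 g/oz ≈ 5 oz
cornmeal: 450 g × 7/9 ÷ 138 g/cup × 16 tbsp/cup ≈ 41 tbsp
sour cream: (2 cup + 10 tbsp = 2.625 cup) × 7/9 × 230 g/cup ≈ 470 g

honey: 165 g; vegetable oil: 8 oz; bread flour: 5 oz; cornmeal: 41 tbsp; sour cream: 470 g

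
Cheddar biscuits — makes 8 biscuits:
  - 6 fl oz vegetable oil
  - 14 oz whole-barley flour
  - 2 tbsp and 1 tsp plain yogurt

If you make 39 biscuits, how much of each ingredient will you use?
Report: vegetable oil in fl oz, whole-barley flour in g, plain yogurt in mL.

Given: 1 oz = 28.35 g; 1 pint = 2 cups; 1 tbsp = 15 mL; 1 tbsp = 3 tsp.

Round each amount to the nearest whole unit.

vegetable oil: 29 fl oz; whole-barley flour: 1935 g; plain yogurt: 171 mL

Scaling factor: 39/8 = 4.875.
vegetable oil: 6 fl oz × 39/8 ≈ 29 fl oz
whole-barley flour: 14 oz × 39/8 × 28.35 g/oz ≈ 1935 g
plain yogurt: (2 tbsp + 1 tsp = 7/3 tbsp) × 39/8 × 15 mL/tbsp ≈ 171 mL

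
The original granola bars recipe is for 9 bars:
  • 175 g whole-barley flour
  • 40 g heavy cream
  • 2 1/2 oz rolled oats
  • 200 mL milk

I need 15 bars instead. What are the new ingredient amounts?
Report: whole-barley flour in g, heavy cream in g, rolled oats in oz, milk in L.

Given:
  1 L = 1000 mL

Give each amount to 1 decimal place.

Scaling factor: 15/9 = 5/3.
whole-barley flour: 175 g × 5/3 ≈ 291.7 g
heavy cream: 40 g × 5/3 ≈ 66.7 g
rolled oats: 2.5 oz × 5/3 ≈ 4.2 oz
milk: 200 mL × 5/3 ÷ 1000 mL/L ≈ 0.3 L

whole-barley flour: 291.7 g; heavy cream: 66.7 g; rolled oats: 4.2 oz; milk: 0.3 L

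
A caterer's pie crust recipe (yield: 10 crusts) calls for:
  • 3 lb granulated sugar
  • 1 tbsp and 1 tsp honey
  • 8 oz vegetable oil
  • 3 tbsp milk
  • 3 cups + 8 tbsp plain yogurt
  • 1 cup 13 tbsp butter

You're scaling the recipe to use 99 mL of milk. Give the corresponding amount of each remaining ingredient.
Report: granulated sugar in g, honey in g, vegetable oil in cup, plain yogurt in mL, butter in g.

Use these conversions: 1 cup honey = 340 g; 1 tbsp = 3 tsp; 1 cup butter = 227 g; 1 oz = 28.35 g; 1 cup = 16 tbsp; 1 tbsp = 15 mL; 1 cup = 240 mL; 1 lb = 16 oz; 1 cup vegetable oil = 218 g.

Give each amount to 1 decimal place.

The original recipe has 45 mL of milk, so the scaling factor is 99 ÷ 45 = 11/5 = 2.2.
granulated sugar: 3 lb × 11/5 × 16 oz/lb × 28.35 g/oz ≈ 2993.8 g
honey: (1 tbsp + 1 tsp = 4/3 tbsp) × 11/5 ÷ 16 tbsp/cup × 340 g/cup ≈ 62.3 g
vegetable oil: 8 oz × 11/5 × 28.35 g/oz ÷ 218 g/cup ≈ 2.3 cup
plain yogurt: (3 cup + 8 tbsp = 3.5 cup) × 11/5 × 240 mL/cup = 1848.0 mL
butter: (1 cup + 13 tbsp = 1.8125 cup) × 11/5 × 227 g/cup ≈ 905.2 g

granulated sugar: 2993.8 g; honey: 62.3 g; vegetable oil: 2.3 cup; plain yogurt: 1848.0 mL; butter: 905.2 g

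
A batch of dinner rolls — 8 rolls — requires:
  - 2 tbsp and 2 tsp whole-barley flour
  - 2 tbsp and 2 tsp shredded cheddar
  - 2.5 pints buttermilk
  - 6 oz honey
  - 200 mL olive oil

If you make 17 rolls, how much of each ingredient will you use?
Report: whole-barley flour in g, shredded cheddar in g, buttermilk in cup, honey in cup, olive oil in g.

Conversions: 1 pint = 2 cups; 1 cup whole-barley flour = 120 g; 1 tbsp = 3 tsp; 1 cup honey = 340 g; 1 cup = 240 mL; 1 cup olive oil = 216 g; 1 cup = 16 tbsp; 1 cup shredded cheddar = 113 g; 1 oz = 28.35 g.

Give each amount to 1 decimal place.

Scaling factor: 17/8 = 2.125.
whole-barley flour: (2 tbsp + 2 tsp = 8/3 tbsp) × 17/8 ÷ 16 tbsp/cup × 120 g/cup = 42.5 g
shredded cheddar: (2 tbsp + 2 tsp = 8/3 tbsp) × 17/8 ÷ 16 tbsp/cup × 113 g/cup ≈ 40.0 g
buttermilk: 2.5 pint × 17/8 × 2 cup/pint ≈ 10.6 cup
honey: 6 oz × 17/8 × 28.35 g/oz ÷ 340 g/cup ≈ 1.1 cup
olive oil: 200 mL × 17/8 ÷ 240 mL/cup × 216 g/cup = 382.5 g

whole-barley flour: 42.5 g; shredded cheddar: 40.0 g; buttermilk: 10.6 cup; honey: 1.1 cup; olive oil: 382.5 g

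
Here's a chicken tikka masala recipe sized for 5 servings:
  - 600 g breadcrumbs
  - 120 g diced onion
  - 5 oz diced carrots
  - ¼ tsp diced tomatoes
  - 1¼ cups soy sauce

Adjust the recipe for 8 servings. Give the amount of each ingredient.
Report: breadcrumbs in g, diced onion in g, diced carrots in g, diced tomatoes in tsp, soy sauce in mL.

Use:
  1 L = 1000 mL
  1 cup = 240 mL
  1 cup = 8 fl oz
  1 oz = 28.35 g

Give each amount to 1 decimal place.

Scaling factor: 8/5 = 1.6.
breadcrumbs: 600 g × 8/5 = 960.0 g
diced onion: 120 g × 8/5 = 192.0 g
diced carrots: 5 oz × 8/5 × 28.35 g/oz = 226.8 g
diced tomatoes: 0.25 tsp × 8/5 = 0.4 tsp
soy sauce: 1.25 cup × 8/5 × 240 mL/cup = 480.0 mL

breadcrumbs: 960.0 g; diced onion: 192.0 g; diced carrots: 226.8 g; diced tomatoes: 0.4 tsp; soy sauce: 480.0 mL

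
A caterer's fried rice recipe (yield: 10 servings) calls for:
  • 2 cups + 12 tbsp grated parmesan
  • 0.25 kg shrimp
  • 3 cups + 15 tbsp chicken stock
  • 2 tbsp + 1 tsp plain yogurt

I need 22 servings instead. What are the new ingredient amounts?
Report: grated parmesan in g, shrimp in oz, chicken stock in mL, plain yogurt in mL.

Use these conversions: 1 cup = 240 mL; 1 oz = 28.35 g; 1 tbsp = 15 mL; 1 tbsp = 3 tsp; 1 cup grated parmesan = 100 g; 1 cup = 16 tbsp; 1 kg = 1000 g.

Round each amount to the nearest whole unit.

Scaling factor: 22/10 = 11/5 = 2.2.
grated parmesan: (2 cup + 12 tbsp = 2.75 cup) × 11/5 × 100 g/cup = 605 g
shrimp: 0.25 kg × 11/5 × 1000 g/kg ÷ 28.35 g/oz ≈ 19 oz
chicken stock: (3 cup + 15 tbsp = 3.9375 cup) × 11/5 × 240 mL/cup = 2079 mL
plain yogurt: (2 tbsp + 1 tsp = 7/3 tbsp) × 11/5 × 15 mL/tbsp = 77 mL

grated parmesan: 605 g; shrimp: 19 oz; chicken stock: 2079 mL; plain yogurt: 77 mL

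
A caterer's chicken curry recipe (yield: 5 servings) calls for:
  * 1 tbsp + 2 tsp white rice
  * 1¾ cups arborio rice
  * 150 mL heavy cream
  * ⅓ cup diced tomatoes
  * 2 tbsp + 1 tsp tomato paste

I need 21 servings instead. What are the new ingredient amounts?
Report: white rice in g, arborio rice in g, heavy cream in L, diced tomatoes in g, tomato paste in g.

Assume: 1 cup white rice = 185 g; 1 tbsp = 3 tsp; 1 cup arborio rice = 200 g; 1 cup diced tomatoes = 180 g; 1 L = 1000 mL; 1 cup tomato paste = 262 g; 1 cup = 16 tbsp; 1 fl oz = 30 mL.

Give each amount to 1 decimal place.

white rice: 80.9 g; arborio rice: 1470.0 g; heavy cream: 0.6 L; diced tomatoes: 252.0 g; tomato paste: 160.5 g

Scaling factor: 21/5 = 4.2.
white rice: (1 tbsp + 2 tsp = 5/3 tbsp) × 21/5 ÷ 16 tbsp/cup × 185 g/cup ≈ 80.9 g
arborio rice: 1.75 cup × 21/5 × 200 g/cup = 1470.0 g
heavy cream: 150 mL × 21/5 ÷ 1000 mL/L ≈ 0.6 L
diced tomatoes: 1/3 cup × 21/5 × 180 g/cup = 252.0 g
tomato paste: (2 tbsp + 1 tsp = 7/3 tbsp) × 21/5 ÷ 16 tbsp/cup × 262 g/cup ≈ 160.5 g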